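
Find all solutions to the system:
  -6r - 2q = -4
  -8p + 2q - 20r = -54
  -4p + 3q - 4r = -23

Row-reduce:
Swap R1 and R2.
R1 ← R1 / (-8).
R3 ← R3 + 4·R1.
R2 ← R2 / (-2).
R1 ← R1 + 1/4·R2.
R3 ← R3 − 2·R2.
Rank is 2 with 3 unknowns, leaving r free.

infinitely many solutions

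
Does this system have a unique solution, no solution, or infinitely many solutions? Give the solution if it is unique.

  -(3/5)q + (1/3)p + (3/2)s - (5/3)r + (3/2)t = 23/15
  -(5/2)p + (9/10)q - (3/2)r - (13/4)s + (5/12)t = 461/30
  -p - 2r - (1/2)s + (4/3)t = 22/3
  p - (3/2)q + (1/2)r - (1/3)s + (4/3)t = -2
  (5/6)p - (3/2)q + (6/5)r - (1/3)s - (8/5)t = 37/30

no solution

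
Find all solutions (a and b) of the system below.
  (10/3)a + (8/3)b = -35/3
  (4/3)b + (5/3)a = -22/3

no solution

Row-reduce:
R1 ← R1 / (10/3).
R2 ← R2 − 5/3·R1.
Row 2 reduces to 0 = -3/2, a contradiction. The system is inconsistent.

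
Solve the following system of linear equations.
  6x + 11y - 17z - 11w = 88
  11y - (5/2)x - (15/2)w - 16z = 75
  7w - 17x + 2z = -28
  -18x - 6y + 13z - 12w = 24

no solution

Row-reduce:
R1 ← R1 / (6).
R2 ← R2 + 5/2·R1.
R3 ← R3 + 17·R1.
R4 ← R4 + 18·R1.
R2 ← R2 / (187/12).
R1 ← R1 − 11/6·R2.
R3 ← R3 − 187/6·R2.
R4 ← R4 − 27·R2.
Swap R3 and R4.
R3 ← R3 / (373/187).
R1 ← R1 + 2/17·R3.
R2 ← R2 + 277/187·R3.
Row 4 reduces to 0 = -2, a contradiction. The system is inconsistent.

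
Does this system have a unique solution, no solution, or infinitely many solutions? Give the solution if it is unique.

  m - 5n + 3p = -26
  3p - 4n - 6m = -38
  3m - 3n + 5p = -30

m = 2, n = 2, p = -6

Row-reduce the augmented matrix:
R2 ← R2 + 6·R1.
R3 ← R3 − 3·R1.
R2 ← R2 / (-34).
R1 ← R1 + 5·R2.
R3 ← R3 − 12·R2.
R3 ← R3 / (58/17).
R1 ← R1 + 3/34·R3.
R2 ← R2 + 21/34·R3.
Reading off the reduced rows gives m = 2, n = 2, p = -6.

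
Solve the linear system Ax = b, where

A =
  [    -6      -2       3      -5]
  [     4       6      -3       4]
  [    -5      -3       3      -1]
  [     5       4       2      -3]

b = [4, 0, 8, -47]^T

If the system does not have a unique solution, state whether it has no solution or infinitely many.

Row-reduce the augmented matrix:
R1 ← R1 / (-6).
R2 ← R2 − 4·R1.
R3 ← R3 + 5·R1.
R4 ← R4 − 5·R1.
R2 ← R2 / (14/3).
R1 ← R1 − 1/3·R2.
R3 ← R3 + 4/3·R2.
R4 ← R4 − 7/3·R2.
R3 ← R3 / (3/14).
R1 ← R1 + 3/7·R3.
R2 ← R2 + 3/14·R3.
R4 ← R4 − 5·R3.
R4 ← R4 / (-515/6).
R1 ← R1 − 15/2·R4.
R2 ← R2 − 7/2·R4.
R3 ← R3 − 47/3·R4.
Reading off the reduced rows gives x_1 = -5, x_2 = -1, x_3 = -6, x_4 = 2.

x_1 = -5, x_2 = -1, x_3 = -6, x_4 = 2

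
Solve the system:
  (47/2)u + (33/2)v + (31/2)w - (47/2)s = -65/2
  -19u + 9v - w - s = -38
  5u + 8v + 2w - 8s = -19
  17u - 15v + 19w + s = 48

Row-reduce:
R1 ← R1 / (47/2).
R2 ← R2 + 19·R1.
R3 ← R3 − 5·R1.
R4 ← R4 − 17·R1.
R2 ← R2 / (1050/47).
R1 ← R1 − 33/47·R2.
R3 ← R3 − 211/47·R2.
R4 ← R4 + 1266/47·R2.
R3 ← R3 / (-1898/525).
R1 ← R1 − 52/175·R3.
R2 ← R2 − 271/525·R3.
R4 ← R4 − 3796/175·R3.
Row 4 reduces to 0 = -1, a contradiction. The system is inconsistent.

no solution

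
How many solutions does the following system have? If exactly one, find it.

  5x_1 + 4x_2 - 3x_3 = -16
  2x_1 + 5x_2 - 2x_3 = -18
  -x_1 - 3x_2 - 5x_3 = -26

x_1 = 2, x_2 = -2, x_3 = 6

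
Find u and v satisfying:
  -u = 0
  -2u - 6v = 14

u = 0, v = -7/3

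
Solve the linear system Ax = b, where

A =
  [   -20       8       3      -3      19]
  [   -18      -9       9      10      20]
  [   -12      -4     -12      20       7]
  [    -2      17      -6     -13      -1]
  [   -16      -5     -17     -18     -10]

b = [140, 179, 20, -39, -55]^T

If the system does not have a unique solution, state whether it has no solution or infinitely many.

infinitely many solutions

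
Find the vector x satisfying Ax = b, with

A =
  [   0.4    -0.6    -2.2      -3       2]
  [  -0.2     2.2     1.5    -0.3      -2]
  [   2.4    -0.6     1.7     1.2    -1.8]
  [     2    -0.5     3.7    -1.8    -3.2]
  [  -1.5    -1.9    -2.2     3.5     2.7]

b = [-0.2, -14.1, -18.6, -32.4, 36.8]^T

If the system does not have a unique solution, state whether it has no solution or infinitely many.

Row-reduce the augmented matrix:
R1 ← R1 / (2/5).
R2 ← R2 + 1/5·R1.
R3 ← R3 − 12/5·R1.
R4 ← R4 − 2·R1.
R5 ← R5 + 3/2·R1.
R2 ← R2 / (19/10).
R1 ← R1 + 3/2·R2.
R3 ← R3 − 3·R2.
R4 ← R4 − 5/2·R2.
R5 ← R5 + 83/20·R2.
R3 ← R3 / (2711/190).
R1 ← R1 + 197/38·R3.
R2 ← R2 − 4/19·R3.
R4 ← R4 − 2693/190·R3.
R5 ← R5 + 3639/380·R3.
R4 ← R4 / (-85767/13555).
R1 ← R1 + 4947/5422·R4.
R2 ← R2 + 3450/2711·R4.
R3 ← R3 − 4188/2711·R4.
R5 ← R5 − 168737/54220·R4.
R5 ← R5 / (-52027/857670).
R1 ← R1 + 7624/28589·R5.
R2 ← R2 + 494/1243·R5.
R3 ← R3 + 22702/28589·R5.
R4 ← R4 + 3466/85767·R5.
Reading off the reduced rows gives x_1 = -6, x_2 = -2, x_3 = 0, x_4 = 3, x_5 = 5.

x_1 = -6, x_2 = -2, x_3 = 0, x_4 = 3, x_5 = 5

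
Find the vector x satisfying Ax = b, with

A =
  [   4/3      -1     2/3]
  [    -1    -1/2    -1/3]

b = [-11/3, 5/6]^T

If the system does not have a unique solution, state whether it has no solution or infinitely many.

Row-reduce:
R1 ← R1 / (4/3).
R2 ← R2 + 1·R1.
R2 ← R2 / (-5/4).
R1 ← R1 + 3/4·R2.
Rank is 2 with 3 unknowns, leaving x_3 free.

infinitely many solutions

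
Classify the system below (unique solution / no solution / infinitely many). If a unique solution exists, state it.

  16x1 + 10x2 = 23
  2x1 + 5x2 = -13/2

Row-reduce the augmented matrix:
R1 ← R1 / (16).
R2 ← R2 − 2·R1.
R2 ← R2 / (15/4).
R1 ← R1 − 5/8·R2.
Reading off the reduced rows gives x1 = 3, x2 = -5/2.

x1 = 3, x2 = -5/2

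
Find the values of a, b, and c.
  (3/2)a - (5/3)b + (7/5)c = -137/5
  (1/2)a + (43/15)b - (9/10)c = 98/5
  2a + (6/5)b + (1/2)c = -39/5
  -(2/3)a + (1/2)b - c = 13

a = -6, b = 6, c = -6

Row-reduce the augmented matrix:
R1 ← R1 / (3/2).
R2 ← R2 − 1/2·R1.
R3 ← R3 − 2·R1.
R4 ← R4 + 2/3·R1.
R2 ← R2 / (154/45).
R1 ← R1 + 10/9·R2.
R3 ← R3 − 154/45·R2.
R4 ← R4 + 13/54·R2.
Swap R3 and R4.
R3 ← R3 / (-4379/9240).
R1 ← R1 − 377/770·R3.
R2 ← R2 + 123/308·R3.
R4 reduces to 0 = 0, so the extra equation is consistent.
Reading off the reduced rows gives a = -6, b = 6, c = -6.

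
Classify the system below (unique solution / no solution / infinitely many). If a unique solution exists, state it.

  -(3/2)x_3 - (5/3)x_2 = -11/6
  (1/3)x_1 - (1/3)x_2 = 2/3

infinitely many solutions

Row-reduce:
Swap R1 and R2.
R1 ← R1 / (1/3).
R2 ← R2 / (-5/3).
R1 ← R1 + 1·R2.
Rank is 2 with 3 unknowns, leaving x_3 free.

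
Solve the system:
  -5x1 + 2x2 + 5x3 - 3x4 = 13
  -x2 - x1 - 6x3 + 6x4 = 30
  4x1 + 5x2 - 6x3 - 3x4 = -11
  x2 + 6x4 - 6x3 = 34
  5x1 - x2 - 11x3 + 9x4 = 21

x1 = -4, x2 = 4, x3 = 0, x4 = 5

Row-reduce the augmented matrix:
R1 ← R1 / (-5).
R2 ← R2 + 1·R1.
R3 ← R3 − 4·R1.
R5 ← R5 − 5·R1.
R2 ← R2 / (-7/5).
R1 ← R1 + 2/5·R2.
R3 ← R3 − 33/5·R2.
R4 ← R4 − 1·R2.
R5 ← R5 − 1·R2.
R3 ← R3 / (-35).
R1 ← R1 − 1·R3.
R2 ← R2 − 5·R3.
R4 ← R4 + 11·R3.
R5 ← R5 + 11·R3.
R4 ← R4 / (129/49).
R1 ← R1 + 27/49·R4.
R2 ← R2 + 51/49·R4.
R3 ← R3 + 36/49·R4.
R5 ← R5 − 129/49·R4.
R5 reduces to 0 = 0, so the extra equation is consistent.
Reading off the reduced rows gives x1 = -4, x2 = 4, x3 = 0, x4 = 5.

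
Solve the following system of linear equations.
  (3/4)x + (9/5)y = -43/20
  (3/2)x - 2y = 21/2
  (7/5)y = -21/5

no solution

Row-reduce:
R1 ← R1 / (3/4).
R2 ← R2 − 3/2·R1.
R2 ← R2 / (-28/5).
R1 ← R1 − 12/5·R2.
R3 ← R3 − 7/5·R2.
Row 3 reduces to 0 = -1/2, a contradiction. The system is inconsistent.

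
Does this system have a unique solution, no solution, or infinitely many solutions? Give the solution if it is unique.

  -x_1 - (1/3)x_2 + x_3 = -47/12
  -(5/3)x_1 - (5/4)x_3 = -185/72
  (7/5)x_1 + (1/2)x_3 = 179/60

x_1 = 8/3, x_2 = -3/4, x_3 = -3/2

Row-reduce the augmented matrix:
R1 ← R1 / (-1).
R2 ← R2 + 5/3·R1.
R3 ← R3 − 7/5·R1.
R2 ← R2 / (5/9).
R1 ← R1 − 1/3·R2.
R3 ← R3 + 7/15·R2.
R3 ← R3 / (-11/20).
R1 ← R1 − 3/4·R3.
R2 ← R2 + 21/4·R3.
Reading off the reduced rows gives x_1 = 8/3, x_2 = -3/4, x_3 = -3/2.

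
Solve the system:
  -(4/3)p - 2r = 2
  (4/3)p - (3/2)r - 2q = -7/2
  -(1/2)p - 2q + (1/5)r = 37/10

p = -3, q = -1, r = 1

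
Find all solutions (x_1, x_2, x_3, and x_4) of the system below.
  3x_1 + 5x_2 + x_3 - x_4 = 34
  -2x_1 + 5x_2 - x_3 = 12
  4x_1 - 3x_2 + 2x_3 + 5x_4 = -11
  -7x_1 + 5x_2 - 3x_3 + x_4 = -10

infinitely many solutions

Row-reduce:
R1 ← R1 / (3).
R2 ← R2 + 2·R1.
R3 ← R3 − 4·R1.
R4 ← R4 + 7·R1.
R2 ← R2 / (25/3).
R1 ← R1 − 5/3·R2.
R3 ← R3 + 29/3·R2.
R4 ← R4 − 50/3·R2.
R3 ← R3 / (7/25).
R1 ← R1 − 2/5·R3.
R2 ← R2 + 1/25·R3.
Rank is 3 with 4 unknowns, leaving x_4 free.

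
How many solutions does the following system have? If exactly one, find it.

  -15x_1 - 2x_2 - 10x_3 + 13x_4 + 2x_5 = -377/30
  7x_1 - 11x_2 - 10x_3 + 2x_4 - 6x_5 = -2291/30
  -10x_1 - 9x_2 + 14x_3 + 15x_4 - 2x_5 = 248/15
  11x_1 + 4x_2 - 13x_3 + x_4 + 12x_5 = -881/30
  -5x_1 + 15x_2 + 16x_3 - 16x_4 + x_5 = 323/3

Row-reduce the augmented matrix:
R1 ← R1 / (-15).
R2 ← R2 − 7·R1.
R3 ← R3 + 10·R1.
R4 ← R4 − 11·R1.
R5 ← R5 + 5·R1.
R2 ← R2 / (-179/15).
R1 ← R1 − 2/15·R2.
R3 ← R3 + 23/3·R2.
R4 ← R4 − 38/15·R2.
R5 ← R5 − 47/3·R2.
R3 ← R3 / (5386/179).
R1 ← R1 − 90/179·R3.
R2 ← R2 − 220/179·R3.
R4 ← R4 + 4197/179·R3.
R5 ← R5 − 14/179·R3.
R4 ← R4 / (35393/2693).
R1 ← R1 + 2143/2693·R4.
R2 ← R2 + 1947/2693·R4.
R3 ← R3 − 103/2693·R4.
R5 ← R5 + 26246/2693·R4.
R5 ← R5 / (99995/35393).
R1 ← R1 − 19747/35393·R5.
R2 ← R2 − 39147/35393·R5.
R3 ← R3 + 1362/35393·R5.
R4 ← R4 − 33205/35393·R5.
Reading off the reduced rows gives x_1 = -5/2, x_2 = 6/5, x_3 = 8/3, x_4 = -2, x_5 = 5/2.

x_1 = -5/2, x_2 = 6/5, x_3 = 8/3, x_4 = -2, x_5 = 5/2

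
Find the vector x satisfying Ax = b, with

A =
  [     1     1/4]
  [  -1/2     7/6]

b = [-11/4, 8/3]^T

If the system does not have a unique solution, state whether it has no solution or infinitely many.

From equation 1: x_1 = -11/4 − 1/4·x_2.
Substitute into equation 2 and solve: x_2 = 1.
Then x_1 = -3.

x_1 = -3, x_2 = 1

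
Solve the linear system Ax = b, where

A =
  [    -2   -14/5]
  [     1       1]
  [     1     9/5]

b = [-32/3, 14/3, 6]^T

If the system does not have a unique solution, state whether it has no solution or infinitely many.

x_1 = 3, x_2 = 5/3

Row-reduce the augmented matrix:
R1 ← R1 / (-2).
R2 ← R2 − 1·R1.
R3 ← R3 − 1·R1.
R2 ← R2 / (-2/5).
R1 ← R1 − 7/5·R2.
R3 ← R3 − 2/5·R2.
R3 reduces to 0 = 0, so the extra equation is consistent.
Reading off the reduced rows gives x_1 = 3, x_2 = 5/3.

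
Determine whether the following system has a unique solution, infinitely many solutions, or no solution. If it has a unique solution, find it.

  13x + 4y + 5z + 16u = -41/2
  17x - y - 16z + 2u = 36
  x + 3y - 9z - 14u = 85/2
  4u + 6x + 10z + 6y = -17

Row-reduce the augmented matrix:
R1 ← R1 / (13).
R2 ← R2 − 17·R1.
R3 ← R3 − 1·R1.
R4 ← R4 − 6·R1.
R2 ← R2 / (-81/13).
R1 ← R1 − 4/13·R2.
R3 ← R3 − 35/13·R2.
R4 ← R4 − 54/13·R2.
R3 ← R3 / (-1549/81).
R1 ← R1 + 59/81·R3.
R2 ← R2 − 293/81·R3.
R4 ← R4 + 22/3·R3.
R4 ← R4 / (-10880/1549).
R1 ← R1 − 1840/1549·R4.
R2 ← R2 + 2154/1549·R4.
R3 ← R3 − 1896/1549·R4.
Reading off the reduced rows gives x = 0, y = 2, z = -5/2, u = -1.

x = 0, y = 2, z = -5/2, u = -1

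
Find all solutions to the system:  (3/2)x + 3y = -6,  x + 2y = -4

Row-reduce:
R1 ← R1 / (3/2).
R2 ← R2 − 1·R1.
Rank is 1 with 2 unknowns, leaving y free.

infinitely many solutions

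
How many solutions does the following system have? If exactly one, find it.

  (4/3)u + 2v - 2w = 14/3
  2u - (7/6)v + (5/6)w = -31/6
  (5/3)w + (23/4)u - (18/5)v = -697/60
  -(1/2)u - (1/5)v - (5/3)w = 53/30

no solution

Row-reduce:
R1 ← R1 / (4/3).
R2 ← R2 − 2·R1.
R3 ← R3 − 23/4·R1.
R4 ← R4 + 1/2·R1.
R2 ← R2 / (-25/6).
R1 ← R1 − 3/2·R2.
R3 ← R3 + 489/40·R2.
R4 ← R4 − 11/20·R2.
R3 ← R3 / (-1433/1500).
R1 ← R1 + 3/25·R3.
R2 ← R2 + 23/25·R3.
R4 ← R4 + 1433/750·R3.
Row 4 reduces to 0 = -6, a contradiction. The system is inconsistent.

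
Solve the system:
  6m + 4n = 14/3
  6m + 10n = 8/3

m = 1, n = -1/3

Row-reduce the augmented matrix:
R1 ← R1 / (6).
R2 ← R2 − 6·R1.
R2 ← R2 / (6).
R1 ← R1 − 2/3·R2.
Reading off the reduced rows gives m = 1, n = -1/3.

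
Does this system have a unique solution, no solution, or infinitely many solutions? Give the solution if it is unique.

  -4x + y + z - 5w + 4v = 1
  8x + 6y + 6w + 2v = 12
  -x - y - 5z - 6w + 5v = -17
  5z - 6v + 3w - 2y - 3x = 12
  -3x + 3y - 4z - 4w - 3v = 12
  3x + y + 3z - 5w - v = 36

Row-reduce:
R1 ← R1 / (-4).
R2 ← R2 − 8·R1.
R3 ← R3 + 1·R1.
R4 ← R4 + 3·R1.
R5 ← R5 + 3·R1.
R6 ← R6 − 3·R1.
R2 ← R2 / (8).
R1 ← R1 + 1/4·R2.
R3 ← R3 + 5/4·R2.
R4 ← R4 + 11/4·R2.
R5 ← R5 − 9/4·R2.
R6 ← R6 − 7/4·R2.
R3 ← R3 / (-79/16).
R1 ← R1 + 3/16·R3.
R2 ← R2 − 1/4·R3.
R4 ← R4 − 79/16·R3.
R5 ← R5 + 85/16·R3.
R6 ← R6 − 53/16·R3.
Swap R4 and R5.
R4 ← R4 / (526/79).
R1 ← R1 − 105/79·R4.
R2 ← R2 + 61/79·R4.
R3 ← R3 − 86/79·R4.
R6 ← R6 + 907/79·R4.
Swap R5 and R6.
R5 ← R5 / (-11557/526).
R1 ← R1 − 1081/526·R5.
R2 ← R2 + 97/526·R5.
R3 ← R3 − 340/263·R5.
R4 ← R4 + 1169/526·R5.
Row 6 reduces to 0 = 1, a contradiction. The system is inconsistent.

no solution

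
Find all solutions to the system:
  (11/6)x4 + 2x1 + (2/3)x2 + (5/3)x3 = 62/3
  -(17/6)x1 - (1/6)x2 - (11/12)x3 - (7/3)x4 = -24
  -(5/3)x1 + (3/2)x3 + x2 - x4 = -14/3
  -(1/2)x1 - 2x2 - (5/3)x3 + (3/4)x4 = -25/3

no solution

Row-reduce:
R1 ← R1 / (2).
R2 ← R2 + 17/6·R1.
R3 ← R3 + 5/3·R1.
R4 ← R4 + 1/2·R1.
R2 ← R2 / (7/9).
R1 ← R1 − 1/3·R2.
R3 ← R3 − 14/9·R2.
R4 ← R4 + 11/6·R2.
Swap R3 and R4.
R3 ← R3 / (181/84).
R1 ← R1 − 3/14·R3.
R2 ← R2 − 13/7·R3.
Row 4 reduces to 0 = 2, a contradiction. The system is inconsistent.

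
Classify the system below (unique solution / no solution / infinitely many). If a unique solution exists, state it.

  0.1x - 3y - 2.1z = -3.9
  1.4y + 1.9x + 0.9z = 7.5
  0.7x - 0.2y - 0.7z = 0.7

Row-reduce the augmented matrix:
R1 ← R1 / (1/10).
R2 ← R2 − 19/10·R1.
R3 ← R3 − 7/10·R1.
R2 ← R2 / (292/5).
R1 ← R1 + 30·R2.
R3 ← R3 − 104/5·R2.
R3 ← R3 / (-194/365).
R1 ← R1 + 3/73·R3.
R2 ← R2 − 51/73·R3.
Reading off the reduced rows gives x = 3, y = 0, z = 2.

x = 3, y = 0, z = 2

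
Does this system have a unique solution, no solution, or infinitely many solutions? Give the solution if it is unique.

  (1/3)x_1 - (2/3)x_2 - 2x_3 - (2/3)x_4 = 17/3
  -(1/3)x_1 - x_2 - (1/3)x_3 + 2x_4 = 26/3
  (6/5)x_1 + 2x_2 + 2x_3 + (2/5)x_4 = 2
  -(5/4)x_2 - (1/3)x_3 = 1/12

x_1 = 5, x_2 = 1, x_3 = -4, x_4 = 5

Row-reduce the augmented matrix:
R1 ← R1 / (1/3).
R2 ← R2 + 1/3·R1.
R3 ← R3 − 6/5·R1.
R2 ← R2 / (-5/3).
R1 ← R1 + 2·R2.
R3 ← R3 − 22/5·R2.
R4 ← R4 + 5/4·R2.
R3 ← R3 / (76/25).
R1 ← R1 + 16/5·R3.
R2 ← R2 − 7/5·R3.
R4 ← R4 − 17/12·R3.
R4 ← R4 / (-1799/456).
R1 ← R1 − 58/19·R4.
R2 ← R2 + 141/38·R4.
R3 ← R3 − 79/38·R4.
Reading off the reduced rows gives x_1 = 5, x_2 = 1, x_3 = -4, x_4 = 5.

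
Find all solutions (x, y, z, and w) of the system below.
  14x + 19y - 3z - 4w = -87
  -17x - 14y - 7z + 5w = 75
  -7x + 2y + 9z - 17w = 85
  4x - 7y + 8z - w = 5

x = -5, y = -1, z = 2, w = -2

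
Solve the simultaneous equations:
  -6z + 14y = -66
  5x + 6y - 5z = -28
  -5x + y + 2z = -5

infinitely many solutions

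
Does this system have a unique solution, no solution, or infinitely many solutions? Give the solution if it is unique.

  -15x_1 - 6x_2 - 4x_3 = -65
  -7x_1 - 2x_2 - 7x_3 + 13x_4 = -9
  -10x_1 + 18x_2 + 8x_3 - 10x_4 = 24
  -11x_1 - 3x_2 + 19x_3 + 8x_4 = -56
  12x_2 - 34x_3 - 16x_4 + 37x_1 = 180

no solution

Row-reduce:
R1 ← R1 / (-15).
R2 ← R2 + 7·R1.
R3 ← R3 + 10·R1.
R4 ← R4 + 11·R1.
R5 ← R5 − 37·R1.
R2 ← R2 / (4/5).
R1 ← R1 − 2/5·R2.
R3 ← R3 − 22·R2.
R4 ← R4 − 7/5·R2.
R5 ← R5 + 14/5·R2.
R3 ← R3 / (911/6).
R1 ← R1 − 17/6·R3.
R2 ← R2 + 77/12·R3.
R4 ← R4 − 371/12·R3.
R5 ← R5 + 371/6·R3.
R4 ← R4 / (54734/911).
R1 ← R1 − 326/911·R4.
R2 ← R2 − 655/911·R4.
R3 ← R3 + 2205/911·R4.
R5 ← R5 + 109468/911·R4.
Row 5 reduces to 0 = 3, a contradiction. The system is inconsistent.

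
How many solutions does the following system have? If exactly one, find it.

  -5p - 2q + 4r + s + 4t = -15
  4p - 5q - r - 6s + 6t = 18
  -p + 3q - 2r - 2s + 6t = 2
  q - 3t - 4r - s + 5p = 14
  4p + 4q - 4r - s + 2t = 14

p = 3, q = 1, r = 1, s = -2, t = 0

Row-reduce the augmented matrix:
R1 ← R1 / (-5).
R2 ← R2 − 4·R1.
R3 ← R3 + 1·R1.
R4 ← R4 − 5·R1.
R5 ← R5 − 4·R1.
R2 ← R2 / (-33/5).
R1 ← R1 − 2/5·R2.
R3 ← R3 − 17/5·R2.
R4 ← R4 + 1·R2.
R5 ← R5 − 12/5·R2.
R3 ← R3 / (-5/3).
R1 ← R1 + 2/3·R3.
R2 ← R2 + 1/3·R3.
R4 ← R4 + 1/3·R3.
R4 ← R4 / (97/55).
R1 ← R1 − 79/55·R4.
R2 ← R2 − 97/55·R4.
R3 ← R3 − 161/55·R4.
R5 ← R5 + 23/11·R4.
R5 ← R5 / (555/97).
R1 ← R1 + 221/97·R5.
R2 ← R2 + 1·R5.
R3 ← R3 + 195/97·R5.
R4 ← R4 + 131/97·R5.
Reading off the reduced rows gives p = 3, q = 1, r = 1, s = -2, t = 0.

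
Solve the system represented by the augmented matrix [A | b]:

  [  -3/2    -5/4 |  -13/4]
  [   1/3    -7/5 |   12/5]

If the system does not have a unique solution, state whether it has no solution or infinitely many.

x_1 = 3, x_2 = -1

Row-reduce the augmented matrix:
R1 ← R1 / (-3/2).
R2 ← R2 − 1/3·R1.
R2 ← R2 / (-151/90).
R1 ← R1 − 5/6·R2.
Reading off the reduced rows gives x_1 = 3, x_2 = -1.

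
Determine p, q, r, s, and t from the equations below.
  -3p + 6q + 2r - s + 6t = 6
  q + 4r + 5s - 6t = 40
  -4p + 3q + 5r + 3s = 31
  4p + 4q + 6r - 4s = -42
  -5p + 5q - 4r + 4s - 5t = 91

p = -4, q = 4, r = -3, s = 6, t = -3

Row-reduce the augmented matrix:
R1 ← R1 / (-3).
R3 ← R3 + 4·R1.
R4 ← R4 − 4·R1.
R5 ← R5 + 5·R1.
R1 ← R1 + 2·R2.
R3 ← R3 + 5·R2.
R4 ← R4 − 12·R2.
R5 ← R5 + 5·R2.
R3 ← R3 / (67/3).
R1 ← R1 − 22/3·R3.
R2 ← R2 − 4·R3.
R4 ← R4 + 118/3·R3.
R5 ← R5 − 38/3·R3.
R4 ← R4 / (-916/67).
R1 ← R1 − 47/67·R4.
R2 ← R2 + 17/67·R4.
R3 ← R3 − 88/67·R4.
R5 ← R5 − 940/67·R4.
R5 ← R5 / (-2297/229).
R1 ← R1 + 195/229·R5.
R2 ← R2 − 129/229·R5.
R3 ← R3 + 102/229·R5.
R4 ← R4 + 219/229·R5.
Reading off the reduced rows gives p = -4, q = 4, r = -3, s = 6, t = -3.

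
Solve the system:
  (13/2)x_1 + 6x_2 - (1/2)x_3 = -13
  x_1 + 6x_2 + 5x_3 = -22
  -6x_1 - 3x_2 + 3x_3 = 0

no solution

Row-reduce:
R1 ← R1 / (13/2).
R2 ← R2 − 1·R1.
R3 ← R3 + 6·R1.
R2 ← R2 / (66/13).
R1 ← R1 − 12/13·R2.
R3 ← R3 − 33/13·R2.
Row 3 reduces to 0 = -2, a contradiction. The system is inconsistent.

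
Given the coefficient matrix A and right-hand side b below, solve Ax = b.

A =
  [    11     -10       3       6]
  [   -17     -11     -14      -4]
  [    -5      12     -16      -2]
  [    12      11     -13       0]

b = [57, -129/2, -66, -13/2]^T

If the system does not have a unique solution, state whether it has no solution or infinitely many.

x_1 = 3, x_2 = -3/2, x_3 = 2, x_4 = 1/2

Row-reduce the augmented matrix:
R1 ← R1 / (11).
R2 ← R2 + 17·R1.
R3 ← R3 + 5·R1.
R4 ← R4 − 12·R1.
R2 ← R2 / (-291/11).
R1 ← R1 + 10/11·R2.
R3 ← R3 − 82/11·R2.
R4 ← R4 − 241/11·R2.
R3 ← R3 / (-5027/291).
R1 ← R1 − 173/291·R3.
R2 ← R2 − 103/291·R3.
R4 ← R4 + 6992/291·R3.
R4 ← R4 / (-26426/5027).
R1 ← R1 − 2214/5027·R4.
R2 ← R2 + 774/5027·R4.
R3 ← R3 + 644/5027·R4.
Reading off the reduced rows gives x_1 = 3, x_2 = -3/2, x_3 = 2, x_4 = 1/2.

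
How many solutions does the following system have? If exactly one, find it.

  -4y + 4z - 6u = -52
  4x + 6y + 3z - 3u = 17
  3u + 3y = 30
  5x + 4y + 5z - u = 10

x = -1, y = 6, z = -1, u = 4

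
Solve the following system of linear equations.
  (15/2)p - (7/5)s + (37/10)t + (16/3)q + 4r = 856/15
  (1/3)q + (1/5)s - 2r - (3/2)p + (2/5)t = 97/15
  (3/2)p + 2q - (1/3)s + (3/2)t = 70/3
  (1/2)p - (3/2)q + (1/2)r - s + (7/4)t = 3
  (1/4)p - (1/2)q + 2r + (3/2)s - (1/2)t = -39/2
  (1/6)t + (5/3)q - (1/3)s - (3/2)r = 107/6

p = 4, q = 5, r = -5, s = -4, t = 4

Row-reduce the augmented matrix:
R1 ← R1 / (15/2).
R2 ← R2 + 3/2·R1.
R3 ← R3 − 3/2·R1.
R4 ← R4 − 1/2·R1.
R5 ← R5 − 1/4·R1.
R2 ← R2 / (7/5).
R1 ← R1 − 32/45·R2.
R3 ← R3 − 14/15·R2.
R4 ← R4 + 167/90·R2.
R5 ← R5 + 61/90·R2.
R6 ← R6 − 5/3·R2.
Swap R3 and R4.
R3 ← R3 / (-19/14).
R1 ← R1 − 8/7·R3.
R2 ← R2 + 6/7·R3.
R5 ← R5 − 9/7·R3.
R6 ← R6 + 1/14·R3.
Swap R4 and R5.
R4 ← R4 / (469/855).
R1 ← R1 + 854/855·R4.
R2 ← R2 − 166/285·R4.
R3 ← R3 − 638/855·R4.
R6 ← R6 + 158/855·R4.
Swap R5 and R6.
R5 ← R5 / (-1157/2814).
R1 ← R1 − 504/67·R5.
R2 ← R2 + 3795/938·R5.
R3 ← R3 + 2818/469·R5.
R4 ← R4 − 4761/938·R5.
R6 reduces to 0 = 0, so the extra equation is consistent.
Reading off the reduced rows gives p = 4, q = 5, r = -5, s = -4, t = 4.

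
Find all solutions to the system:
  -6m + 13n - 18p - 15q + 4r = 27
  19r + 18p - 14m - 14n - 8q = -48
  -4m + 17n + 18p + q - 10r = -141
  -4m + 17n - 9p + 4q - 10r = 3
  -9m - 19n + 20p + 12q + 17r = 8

m = 0, n = -2, p = -5, q = 3, r = 2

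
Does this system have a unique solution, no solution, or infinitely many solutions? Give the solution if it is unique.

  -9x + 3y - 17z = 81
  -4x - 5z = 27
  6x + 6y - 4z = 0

infinitely many solutions

Row-reduce:
R1 ← R1 / (-9).
R2 ← R2 + 4·R1.
R3 ← R3 − 6·R1.
R2 ← R2 / (-4/3).
R1 ← R1 + 1/3·R2.
R3 ← R3 − 8·R2.
Rank is 2 with 3 unknowns, leaving z free.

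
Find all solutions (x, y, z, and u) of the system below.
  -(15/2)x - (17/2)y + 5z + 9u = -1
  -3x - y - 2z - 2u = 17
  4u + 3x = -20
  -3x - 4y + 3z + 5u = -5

no solution

Row-reduce:
R1 ← R1 / (-15/2).
R2 ← R2 + 3·R1.
R3 ← R3 − 3·R1.
R4 ← R4 + 3·R1.
R2 ← R2 / (12/5).
R1 ← R1 − 17/15·R2.
R3 ← R3 + 17/5·R2.
R4 ← R4 + 3/5·R2.
R3 ← R3 / (-11/3).
R1 ← R1 − 11/9·R3.
R2 ← R2 + 5/3·R3.
Row 4 reduces to 0 = -1/4, a contradiction. The system is inconsistent.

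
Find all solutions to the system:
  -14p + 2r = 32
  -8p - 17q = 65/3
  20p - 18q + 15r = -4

p = -2, q = -1/3, r = 2

Row-reduce the augmented matrix:
R1 ← R1 / (-14).
R2 ← R2 + 8·R1.
R3 ← R3 − 20·R1.
R2 ← R2 / (-17).
R3 ← R3 + 18·R2.
R3 ← R3 / (2269/119).
R1 ← R1 + 1/7·R3.
R2 ← R2 − 8/119·R3.
Reading off the reduced rows gives p = -2, q = -1/3, r = 2.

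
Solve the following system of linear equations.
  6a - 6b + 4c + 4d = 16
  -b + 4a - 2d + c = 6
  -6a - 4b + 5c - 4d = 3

Row-reduce:
R1 ← R1 / (6).
R2 ← R2 − 4·R1.
R3 ← R3 + 6·R1.
R2 ← R2 / (3).
R1 ← R1 + 1·R2.
R3 ← R3 + 10·R2.
R3 ← R3 / (31/9).
R1 ← R1 − 1/9·R3.
R2 ← R2 + 5/9·R3.
Rank is 3 with 4 unknowns, leaving d free.

infinitely many solutions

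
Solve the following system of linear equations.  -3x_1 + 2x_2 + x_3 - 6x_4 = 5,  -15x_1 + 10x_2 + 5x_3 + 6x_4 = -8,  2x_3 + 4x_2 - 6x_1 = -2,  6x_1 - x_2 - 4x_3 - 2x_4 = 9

no solution

Row-reduce:
R1 ← R1 / (-3).
R2 ← R2 + 15·R1.
R3 ← R3 + 6·R1.
R4 ← R4 − 6·R1.
Swap R2 and R4.
R2 ← R2 / (3).
R1 ← R1 + 2/3·R2.
R3 ← R3 / (12).
R1 ← R1 + 10/9·R3.
R2 ← R2 + 14/3·R3.
R4 ← R4 − 36·R3.
Row 4 reduces to 0 = 3, a contradiction. The system is inconsistent.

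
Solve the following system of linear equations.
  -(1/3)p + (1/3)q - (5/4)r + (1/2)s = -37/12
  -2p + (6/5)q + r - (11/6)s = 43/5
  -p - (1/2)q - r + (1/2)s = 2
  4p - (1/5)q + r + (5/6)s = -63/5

infinitely many solutions

Row-reduce:
R1 ← R1 / (-1/3).
R2 ← R2 + 2·R1.
R3 ← R3 + 1·R1.
R4 ← R4 − 4·R1.
R2 ← R2 / (-4/5).
R1 ← R1 + 1·R2.
R3 ← R3 + 3/2·R2.
R4 ← R4 − 19/5·R2.
R3 ← R3 / (-211/16).
R1 ← R1 + 55/8·R3.
R2 ← R2 + 85/8·R3.
R4 ← R4 − 211/8·R3.
Rank is 3 with 4 unknowns, leaving s free.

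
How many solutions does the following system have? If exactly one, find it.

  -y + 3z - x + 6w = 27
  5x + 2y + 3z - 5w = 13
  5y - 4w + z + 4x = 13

Row-reduce:
R1 ← R1 / (-1).
R2 ← R2 − 5·R1.
R3 ← R3 − 4·R1.
R2 ← R2 / (-3).
R1 ← R1 − 1·R2.
R3 ← R3 − 1·R2.
R3 ← R3 / (19).
R1 ← R1 − 3·R3.
R2 ← R2 + 6·R3.
Rank is 3 with 4 unknowns, leaving w free.

infinitely many solutions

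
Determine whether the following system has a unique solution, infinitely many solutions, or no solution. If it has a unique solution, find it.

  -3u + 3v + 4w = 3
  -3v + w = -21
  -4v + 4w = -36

u = 1, v = 6, w = -3

Row-reduce the augmented matrix:
R1 ← R1 / (-3).
R2 ← R2 / (-3).
R1 ← R1 + 1·R2.
R3 ← R3 + 4·R2.
R3 ← R3 / (8/3).
R1 ← R1 + 5/3·R3.
R2 ← R2 + 1/3·R3.
Reading off the reduced rows gives u = 1, v = 6, w = -3.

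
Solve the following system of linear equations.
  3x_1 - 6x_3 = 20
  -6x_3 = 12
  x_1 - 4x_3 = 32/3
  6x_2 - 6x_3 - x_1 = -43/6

x_1 = 8/3, x_2 = -11/4, x_3 = -2

Row-reduce the augmented matrix:
R1 ← R1 / (3).
R3 ← R3 − 1·R1.
R4 ← R4 + 1·R1.
Swap R2 and R4.
R2 ← R2 / (6).
R3 ← R3 / (-2).
R1 ← R1 + 2·R3.
R2 ← R2 + 4/3·R3.
R4 ← R4 + 6·R3.
R4 reduces to 0 = 0, so the extra equation is consistent.
Reading off the reduced rows gives x_1 = 8/3, x_2 = -11/4, x_3 = -2.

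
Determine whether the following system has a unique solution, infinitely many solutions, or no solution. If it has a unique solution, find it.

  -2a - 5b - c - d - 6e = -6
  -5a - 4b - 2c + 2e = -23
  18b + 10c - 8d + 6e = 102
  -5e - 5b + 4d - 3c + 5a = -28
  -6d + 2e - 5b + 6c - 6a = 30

infinitely many solutions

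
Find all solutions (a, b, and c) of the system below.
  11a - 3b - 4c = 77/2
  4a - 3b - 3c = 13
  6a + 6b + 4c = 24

Row-reduce:
R1 ← R1 / (11).
R2 ← R2 − 4·R1.
R3 ← R3 − 6·R1.
R2 ← R2 / (-21/11).
R1 ← R1 + 3/11·R2.
R3 ← R3 − 84/11·R2.
Row 3 reduces to 0 = -1, a contradiction. The system is inconsistent.

no solution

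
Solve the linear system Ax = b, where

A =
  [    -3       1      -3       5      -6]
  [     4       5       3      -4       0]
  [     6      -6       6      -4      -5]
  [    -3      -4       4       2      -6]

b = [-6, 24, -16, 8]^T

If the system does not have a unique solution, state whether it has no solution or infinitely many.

infinitely many solutions

Row-reduce:
R1 ← R1 / (-3).
R2 ← R2 − 4·R1.
R3 ← R3 − 6·R1.
R4 ← R4 + 3·R1.
R2 ← R2 / (19/3).
R1 ← R1 + 1/3·R2.
R3 ← R3 + 4·R2.
R4 ← R4 + 5·R2.
R3 ← R3 / (-12/19).
R1 ← R1 − 18/19·R3.
R2 ← R2 + 3/19·R3.
R4 ← R4 − 118/19·R3.
R4 ← R4 / (224/3).
R1 ← R1 − 10·R4.
R2 ← R2 + 3/2·R4.
R3 ← R3 + 73/6·R4.
Rank is 4 with 5 unknowns, leaving x_5 free.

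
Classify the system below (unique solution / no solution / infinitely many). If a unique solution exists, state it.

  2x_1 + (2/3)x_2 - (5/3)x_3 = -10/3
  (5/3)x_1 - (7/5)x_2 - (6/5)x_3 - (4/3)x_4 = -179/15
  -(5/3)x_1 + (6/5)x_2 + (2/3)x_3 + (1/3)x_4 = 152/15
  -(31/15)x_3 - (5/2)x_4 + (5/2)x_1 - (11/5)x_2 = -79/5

no solution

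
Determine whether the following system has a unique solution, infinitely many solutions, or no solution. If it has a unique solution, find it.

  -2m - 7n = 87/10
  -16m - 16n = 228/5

m = -9/4, n = -3/5

Row-reduce the augmented matrix:
R1 ← R1 / (-2).
R2 ← R2 + 16·R1.
R2 ← R2 / (40).
R1 ← R1 − 7/2·R2.
Reading off the reduced rows gives m = -9/4, n = -3/5.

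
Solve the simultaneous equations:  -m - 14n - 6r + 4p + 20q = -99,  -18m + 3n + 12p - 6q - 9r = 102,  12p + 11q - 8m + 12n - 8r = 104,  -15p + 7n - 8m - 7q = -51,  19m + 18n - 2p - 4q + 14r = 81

m = 3, n = 5, p = 6, q = -4, r = -5

Row-reduce the augmented matrix:
R1 ← R1 / (-1).
R2 ← R2 + 18·R1.
R3 ← R3 + 8·R1.
R4 ← R4 + 8·R1.
R5 ← R5 − 19·R1.
R2 ← R2 / (255).
R1 ← R1 − 14·R2.
R3 ← R3 − 124·R2.
R4 ← R4 − 119·R2.
R5 ← R5 + 248·R2.
R3 ← R3 / (156/17).
R1 ← R1 + 12/17·R3.
R2 ← R2 + 4/17·R3.
R4 ← R4 + 19·R3.
R5 ← R5 − 266/17·R3.
R4 ← R4 / (16587/260).
R1 ← R1 − 151/65·R4.
R2 ← R2 + 9/13·R4.
R3 ← R3 − 821/260·R4.
R5 ← R5 + 3817/130·R4.
R5 ← R5 / (160954/49761).
R1 ← R1 − 24220/49761·R5.
R2 ← R2 − 89/5529·R5.
R3 ← R3 + 7063/49761·R5.
R4 ← R4 + 11744/49761·R5.
Reading off the reduced rows gives m = 3, n = 5, p = 6, q = -4, r = -5.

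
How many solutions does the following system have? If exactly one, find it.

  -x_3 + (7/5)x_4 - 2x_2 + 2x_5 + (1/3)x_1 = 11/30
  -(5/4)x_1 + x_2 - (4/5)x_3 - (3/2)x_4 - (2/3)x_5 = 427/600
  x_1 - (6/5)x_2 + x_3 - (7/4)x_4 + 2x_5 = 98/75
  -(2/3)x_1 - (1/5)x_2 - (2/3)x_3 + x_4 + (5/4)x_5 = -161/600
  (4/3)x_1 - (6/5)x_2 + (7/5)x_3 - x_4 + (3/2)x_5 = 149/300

x_1 = 3/2, x_2 = 4/5, x_3 = -7/5, x_4 = -2/3, x_5 = 1/2

Row-reduce the augmented matrix:
R1 ← R1 / (1/3).
R2 ← R2 + 5/4·R1.
R3 ← R3 − 1·R1.
R4 ← R4 + 2/3·R1.
R5 ← R5 − 4/3·R1.
R2 ← R2 / (-13/2).
R1 ← R1 + 6·R2.
R3 ← R3 − 24/5·R2.
R4 ← R4 + 21/5·R2.
R5 ← R5 − 34/5·R2.
R3 ← R3 / (16/25).
R1 ← R1 − 6/5·R3.
R2 ← R2 − 7/10·R3.
R4 ← R4 − 41/150·R3.
R5 ← R5 − 16/25·R3.
R4 ← R4 / (13655/4992).
R1 ← R1 − 13941/2080·R4.
R2 ← R2 − 4829/1664·R4.
R3 ← R3 + 4135/832·R4.
R5 ← R5 − 131/260·R4.
R5 ← R5 / (-192073/409650).
R1 ← R1 + 219811/68275·R5.
R2 ← R2 + 427177/163860·R5.
R3 ← R3 − 12777/5462·R5.
R4 ← R4 − 1936/13655·R5.
Reading off the reduced rows gives x_1 = 3/2, x_2 = 4/5, x_3 = -7/5, x_4 = -2/3, x_5 = 1/2.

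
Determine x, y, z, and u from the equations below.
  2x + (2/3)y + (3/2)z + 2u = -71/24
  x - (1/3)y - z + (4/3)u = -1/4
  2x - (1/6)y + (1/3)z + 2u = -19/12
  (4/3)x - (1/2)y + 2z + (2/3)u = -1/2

Row-reduce the augmented matrix:
R1 ← R1 / (2).
R2 ← R2 − 1·R1.
R3 ← R3 − 2·R1.
R4 ← R4 − 4/3·R1.
R2 ← R2 / (-2/3).
R1 ← R1 − 1/3·R2.
R3 ← R3 + 5/6·R2.
R4 ← R4 + 17/18·R2.
R3 ← R3 / (49/48).
R1 ← R1 + 1/8·R3.
R2 ← R2 − 21/8·R3.
R4 ← R4 − 167/48·R3.
R4 ← R4 / (124/441).
R1 ← R1 − 164/147·R4.
R2 ← R2 − 4/7·R4.
R3 ← R3 + 20/49·R4.
Reading off the reduced rows gives x = -2, y = -2, z = 1/4, u = 1.

x = -2, y = -2, z = 1/4, u = 1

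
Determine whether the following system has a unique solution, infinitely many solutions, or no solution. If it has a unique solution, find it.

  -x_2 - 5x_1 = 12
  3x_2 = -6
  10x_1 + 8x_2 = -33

no solution

Row-reduce:
R1 ← R1 / (-5).
R3 ← R3 − 10·R1.
R2 ← R2 / (3).
R1 ← R1 − 1/5·R2.
R3 ← R3 − 6·R2.
Row 3 reduces to 0 = 3, a contradiction. The system is inconsistent.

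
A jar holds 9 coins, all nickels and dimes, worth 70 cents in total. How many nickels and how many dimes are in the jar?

nickels: 4, dimes: 5

Let n = nickels, d = dimes.
  n + d = 9
  5n + 10d = 70
Row-reduce the augmented matrix:
R2 ← R2 − 5·R1.
R2 ← R2 / (5).
R1 ← R1 − 1·R2.
Reading off the reduced rows gives n = 4, d = 5.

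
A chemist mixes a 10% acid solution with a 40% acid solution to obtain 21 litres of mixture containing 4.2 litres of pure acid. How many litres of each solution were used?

Let a = litres of solution A, b = litres of solution B.
  a + b = 21
  (1/10)a + (2/5)b = 21/5
From equation 1: a = 21 − b.
Substitute into equation 2 and solve: b = 7.
Then a = 14.

litres of solution A: 14, litres of solution B: 7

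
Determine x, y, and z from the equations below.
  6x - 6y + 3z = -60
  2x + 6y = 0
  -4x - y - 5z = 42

x = -6, y = 2, z = -4

Row-reduce the augmented matrix:
R1 ← R1 / (6).
R2 ← R2 − 2·R1.
R3 ← R3 + 4·R1.
R2 ← R2 / (8).
R1 ← R1 + 1·R2.
R3 ← R3 + 5·R2.
R3 ← R3 / (-29/8).
R1 ← R1 − 3/8·R3.
R2 ← R2 + 1/8·R3.
Reading off the reduced rows gives x = -6, y = 2, z = -4.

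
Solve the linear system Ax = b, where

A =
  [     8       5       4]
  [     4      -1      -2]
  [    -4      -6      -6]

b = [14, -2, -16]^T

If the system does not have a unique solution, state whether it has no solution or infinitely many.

Row-reduce:
R1 ← R1 / (8).
R2 ← R2 − 4·R1.
R3 ← R3 + 4·R1.
R2 ← R2 / (-7/2).
R1 ← R1 − 5/8·R2.
R3 ← R3 + 7/2·R2.
Rank is 2 with 3 unknowns, leaving x_3 free.

infinitely many solutions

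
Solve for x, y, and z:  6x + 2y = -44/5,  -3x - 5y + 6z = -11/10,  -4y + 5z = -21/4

x = -9/5, y = 1, z = -1/4

Row-reduce the augmented matrix:
R1 ← R1 / (6).
R2 ← R2 + 3·R1.
R2 ← R2 / (-4).
R1 ← R1 − 1/3·R2.
R3 ← R3 + 4·R2.
R3 ← R3 / (-1).
R1 ← R1 − 1/2·R3.
R2 ← R2 + 3/2·R3.
Reading off the reduced rows gives x = -9/5, y = 1, z = -1/4.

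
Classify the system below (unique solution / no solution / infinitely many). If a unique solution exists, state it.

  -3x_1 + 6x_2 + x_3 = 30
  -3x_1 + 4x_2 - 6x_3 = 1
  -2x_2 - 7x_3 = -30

no solution

Row-reduce:
R1 ← R1 / (-3).
R2 ← R2 + 3·R1.
R2 ← R2 / (-2).
R1 ← R1 + 2·R2.
R3 ← R3 + 2·R2.
Row 3 reduces to 0 = -1, a contradiction. The system is inconsistent.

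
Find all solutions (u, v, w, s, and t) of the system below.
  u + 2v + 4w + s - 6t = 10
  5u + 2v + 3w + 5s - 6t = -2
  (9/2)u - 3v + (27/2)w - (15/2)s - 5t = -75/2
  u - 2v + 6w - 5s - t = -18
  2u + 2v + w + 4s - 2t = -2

no solution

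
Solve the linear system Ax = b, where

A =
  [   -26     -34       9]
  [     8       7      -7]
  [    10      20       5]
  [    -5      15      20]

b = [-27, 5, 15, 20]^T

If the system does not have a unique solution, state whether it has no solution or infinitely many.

Row-reduce:
R1 ← R1 / (-26).
R2 ← R2 − 8·R1.
R3 ← R3 − 10·R1.
R4 ← R4 + 5·R1.
R2 ← R2 / (-45/13).
R1 ← R1 − 17/13·R2.
R3 ← R3 − 90/13·R2.
R4 ← R4 − 280/13·R2.
Swap R3 and R4.
R3 ← R3 / (-145/18).
R1 ← R1 + 35/18·R3.
R2 ← R2 − 11/9·R3.
Row 4 reduces to 0 = -2, a contradiction. The system is inconsistent.

no solution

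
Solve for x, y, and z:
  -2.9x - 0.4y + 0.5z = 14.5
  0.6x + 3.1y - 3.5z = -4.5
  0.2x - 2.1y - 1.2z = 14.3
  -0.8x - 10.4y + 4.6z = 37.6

x = -5, y = -5, z = -4

Row-reduce the augmented matrix:
R1 ← R1 / (-29/10).
R2 ← R2 − 3/5·R1.
R3 ← R3 − 1/5·R1.
R4 ← R4 + 4/5·R1.
R2 ← R2 / (175/58).
R1 ← R1 − 4/29·R2.
R3 ← R3 + 617/290·R2.
R4 ← R4 + 1492/145·R2.
R3 ← R3 / (-6231/1750).
R1 ← R1 + 3/175·R3.
R2 ← R2 + 197/175·R3.
R4 ← R4 + 6231/875·R3.
R4 reduces to 0 = 0, so the extra equation is consistent.
Reading off the reduced rows gives x = -5, y = -5, z = -4.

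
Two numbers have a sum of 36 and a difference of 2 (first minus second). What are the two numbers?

Let x = first number, y = second number.
  y + x = 36
  x - y = 2
From equation 1: x = 36 − y.
Substitute into equation 2 and solve: y = 17.
Then x = 19.

first number: 19, second number: 17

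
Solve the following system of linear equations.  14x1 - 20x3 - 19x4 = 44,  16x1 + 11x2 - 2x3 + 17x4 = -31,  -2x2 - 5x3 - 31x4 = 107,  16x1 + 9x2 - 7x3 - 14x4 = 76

infinitely many solutions

Row-reduce:
R1 ← R1 / (14).
R2 ← R2 − 16·R1.
R4 ← R4 − 16·R1.
R2 ← R2 / (11).
R3 ← R3 + 2·R2.
R4 ← R4 − 9·R2.
R3 ← R3 / (-93/77).
R1 ← R1 + 10/7·R3.
R2 ← R2 − 146/77·R3.
R4 ← R4 + 93/77·R3.
Rank is 3 with 4 unknowns, leaving x4 free.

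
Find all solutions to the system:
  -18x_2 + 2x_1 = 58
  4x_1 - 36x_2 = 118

no solution

Row-reduce:
R1 ← R1 / (2).
R2 ← R2 − 4·R1.
Row 2 reduces to 0 = 2, a contradiction. The system is inconsistent.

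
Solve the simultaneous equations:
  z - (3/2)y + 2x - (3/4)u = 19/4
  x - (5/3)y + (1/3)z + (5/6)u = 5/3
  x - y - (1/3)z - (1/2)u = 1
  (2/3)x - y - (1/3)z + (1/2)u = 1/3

x = 2, y = 1/2, z = 3/2, u = 0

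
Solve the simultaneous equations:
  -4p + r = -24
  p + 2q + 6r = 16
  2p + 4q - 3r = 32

p = 6, q = 5, r = 0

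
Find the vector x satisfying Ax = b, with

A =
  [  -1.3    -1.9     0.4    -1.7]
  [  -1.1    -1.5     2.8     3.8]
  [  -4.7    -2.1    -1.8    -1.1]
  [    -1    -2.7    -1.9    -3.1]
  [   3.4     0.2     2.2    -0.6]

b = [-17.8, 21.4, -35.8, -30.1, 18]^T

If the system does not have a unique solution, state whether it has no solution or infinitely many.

Row-reduce the augmented matrix:
R1 ← R1 / (-13/10).
R2 ← R2 + 11/10·R1.
R3 ← R3 + 47/10·R1.
R4 ← R4 + 1·R1.
R5 ← R5 − 17/5·R1.
R2 ← R2 / (7/65).
R1 ← R1 − 19/13·R2.
R3 ← R3 − 62/13·R2.
R4 ← R4 + 161/130·R2.
R5 ← R5 + 62/13·R2.
R3 ← R3 / (-3929/35).
R1 ← R1 + 236/7·R3.
R2 ← R2 − 160/7·R3.
R4 ← R4 − 261/10·R3.
R5 ← R5 − 3929/35·R3.
R4 ← R4 / (89351/15716).
R1 ← R1 + 12791/7858·R4.
R2 ← R2 − 19127/7858·R4.
R3 ← R3 − 7943/3929·R4.
R5 reduces to 0 = 0, so the extra equation is consistent.
Reading off the reduced rows gives x_1 = 5, x_2 = 1, x_3 = 2, x_4 = 6.

x_1 = 5, x_2 = 1, x_3 = 2, x_4 = 6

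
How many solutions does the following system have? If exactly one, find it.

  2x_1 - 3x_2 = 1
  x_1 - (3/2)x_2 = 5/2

Row-reduce:
R1 ← R1 / (2).
R2 ← R2 − 1·R1.
Row 2 reduces to 0 = 2, a contradiction. The system is inconsistent.

no solution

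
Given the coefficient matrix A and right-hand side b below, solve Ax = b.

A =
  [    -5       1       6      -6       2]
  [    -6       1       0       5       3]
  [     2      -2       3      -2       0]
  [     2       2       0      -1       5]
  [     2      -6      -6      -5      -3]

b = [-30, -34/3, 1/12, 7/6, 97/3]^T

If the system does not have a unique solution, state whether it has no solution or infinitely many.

Row-reduce the augmented matrix:
R1 ← R1 / (-5).
R2 ← R2 + 6·R1.
R3 ← R3 − 2·R1.
R4 ← R4 − 2·R1.
R5 ← R5 − 2·R1.
R2 ← R2 / (-1/5).
R1 ← R1 + 1/5·R2.
R3 ← R3 + 8/5·R2.
R4 ← R4 − 12/5·R2.
R5 ← R5 + 28/5·R2.
R3 ← R3 / (63).
R1 ← R1 − 6·R3.
R2 ← R2 − 36·R3.
R4 ← R4 + 84·R3.
R5 ← R5 − 198·R3.
R4 ← R4 / (7).
R1 ← R1 + 9/7·R4.
R2 ← R2 + 19/7·R4.
R3 ← R3 + 34/21·R4.
R5 ← R5 + 199/7·R4.
R5 ← R5 / (3632/147).
R1 ← R1 − 116/147·R5.
R2 ← R2 − 332/147·R5.
R3 ← R3 − 754/441·R5.
R4 ← R4 − 23/21·R5.
Reading off the reduced rows gives x_1 = 2, x_2 = -5/2, x_3 = -11/4, x_4 = 1/3, x_5 = 1/2.

x_1 = 2, x_2 = -5/2, x_3 = -11/4, x_4 = 1/3, x_5 = 1/2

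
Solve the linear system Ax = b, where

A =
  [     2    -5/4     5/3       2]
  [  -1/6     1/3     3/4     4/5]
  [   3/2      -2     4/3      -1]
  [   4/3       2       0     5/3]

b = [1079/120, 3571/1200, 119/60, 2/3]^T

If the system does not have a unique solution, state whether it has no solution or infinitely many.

Row-reduce the augmented matrix:
R1 ← R1 / (2).
R2 ← R2 + 1/6·R1.
R3 ← R3 − 3/2·R1.
R4 ← R4 − 4/3·R1.
R2 ← R2 / (11/48).
R1 ← R1 + 5/8·R2.
R3 ← R3 + 17/16·R2.
R4 ← R4 − 17/6·R2.
R3 ← R3 / (185/44).
R1 ← R1 − 215/66·R3.
R2 ← R2 − 128/33·R3.
R4 ← R4 + 1198/99·R3.
R4 ← R4 / (-49237/8325).
R1 ← R1 − 1166/555·R4.
R2 ← R2 − 6632/2775·R4.
R3 ← R3 − 436/925·R4.
Reading off the reduced rows gives x_1 = -1/2, x_2 = -3/2, x_3 = 7/4, x_4 = 13/5.

x_1 = -1/2, x_2 = -3/2, x_3 = 7/4, x_4 = 13/5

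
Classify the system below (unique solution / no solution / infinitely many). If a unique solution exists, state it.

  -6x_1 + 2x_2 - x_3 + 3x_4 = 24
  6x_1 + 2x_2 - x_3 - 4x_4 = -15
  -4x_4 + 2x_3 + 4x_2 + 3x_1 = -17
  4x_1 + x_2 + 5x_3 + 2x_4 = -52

Row-reduce the augmented matrix:
R1 ← R1 / (-6).
R2 ← R2 − 6·R1.
R3 ← R3 − 3·R1.
R4 ← R4 − 4·R1.
R2 ← R2 / (4).
R1 ← R1 + 1/3·R2.
R3 ← R3 − 5·R2.
R4 ← R4 − 7/3·R2.
R3 ← R3 / (4).
R2 ← R2 + 1/2·R3.
R4 ← R4 − 11/2·R3.
R4 ← R4 / (605/96).
R1 ← R1 + 7/12·R4.
R2 ← R2 + 13/32·R4.
R3 ← R3 + 5/16·R4.
Reading off the reduced rows gives x_1 = -5, x_2 = -1, x_3 = -5, x_4 = -3.

x_1 = -5, x_2 = -1, x_3 = -5, x_4 = -3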